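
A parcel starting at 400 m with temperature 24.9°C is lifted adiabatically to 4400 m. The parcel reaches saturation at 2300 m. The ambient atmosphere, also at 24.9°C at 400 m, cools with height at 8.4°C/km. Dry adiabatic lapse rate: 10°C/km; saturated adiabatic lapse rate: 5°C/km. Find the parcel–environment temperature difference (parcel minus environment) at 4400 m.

Parcel:
  400–2300 m, dry: Δz = 1.9 km ⇒ ΔT = -19°C; T = 5.9°C
  2300–4400 m, saturated: Δz = 2.1 km ⇒ ΔT = -10.5°C; T = -4.6°C
Environment:
  400–4400 m, environment: Δz = 4 km ⇒ ΔT = -33.6°C; T = -8.7°C
T_parcel − T_env = -4.6 − (-8.7) = +4.1°C

+4.1°C (parcel warmer than environment)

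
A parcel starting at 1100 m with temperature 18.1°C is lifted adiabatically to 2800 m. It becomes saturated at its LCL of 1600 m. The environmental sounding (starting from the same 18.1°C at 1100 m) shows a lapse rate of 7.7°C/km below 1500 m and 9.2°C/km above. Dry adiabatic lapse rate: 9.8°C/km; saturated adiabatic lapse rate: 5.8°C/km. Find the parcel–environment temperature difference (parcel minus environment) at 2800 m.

+3.18°C (parcel warmer than environment)

Parcel:
  1100 → 1600 m (dry, 9.8°C/km): ΔT = -9.8 × 0.5 = -4.9°C → T = 13.2°C
  1600 → 2800 m (saturated, 5.8°C/km): ΔT = -5.8 × 1.2 = -6.96°C → T = 6.24°C
Environment:
  1100 → 1500 m (environment, lower layer, 7.7°C/km): ΔT = -7.7 × 0.4 = -3.08°C → T = 15.02°C
  1500 → 2800 m (environment, upper layer, 9.2°C/km): ΔT = -9.2 × 1.3 = -11.96°C → T = 3.06°C
T_parcel − T_env = 6.24 − 3.06 = +3.18°C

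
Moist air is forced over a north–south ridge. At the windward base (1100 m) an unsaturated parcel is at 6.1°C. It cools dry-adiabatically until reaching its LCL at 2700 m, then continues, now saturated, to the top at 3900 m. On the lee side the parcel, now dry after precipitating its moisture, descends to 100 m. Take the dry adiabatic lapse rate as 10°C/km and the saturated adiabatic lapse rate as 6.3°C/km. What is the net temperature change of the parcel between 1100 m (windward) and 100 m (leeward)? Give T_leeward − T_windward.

From 1100 m to 2700 m (dry): cools by 10 × 1.6 = 16°C, giving -9.9°C.
From 2700 m to 3900 m (saturated): cools by 6.3 × 1.2 = 7.56°C, giving -17.46°C.
From 3900 m to 100 m (dry descent): warms by 10 × 3.8 = 38°C, giving 20.54°C.
Net change vs windward start: 20.54 − 6.1 = +14.44°C

+14.44°C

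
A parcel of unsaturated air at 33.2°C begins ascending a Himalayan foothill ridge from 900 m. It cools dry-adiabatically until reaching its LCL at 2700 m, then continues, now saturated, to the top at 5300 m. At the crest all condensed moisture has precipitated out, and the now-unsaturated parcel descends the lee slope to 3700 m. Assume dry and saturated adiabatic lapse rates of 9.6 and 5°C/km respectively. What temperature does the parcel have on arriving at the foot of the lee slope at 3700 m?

18.28°C

900–2700 m, dry: Δz = 1.8 km ⇒ ΔT = -17.28°C; T = 15.92°C
2700–5300 m, saturated: Δz = 2.6 km ⇒ ΔT = -13°C; T = 2.92°C
5300–3700 m, dry descent: Δz = 1.6 km ⇒ ΔT = +15.36°C; T = 18.28°C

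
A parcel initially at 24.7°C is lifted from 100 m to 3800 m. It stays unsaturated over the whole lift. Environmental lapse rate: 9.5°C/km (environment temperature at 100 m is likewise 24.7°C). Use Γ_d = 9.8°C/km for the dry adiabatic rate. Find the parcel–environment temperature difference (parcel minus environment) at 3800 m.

-1.11°C (parcel cooler than environment)

Parcel:
  100 → 3800 m (dry, 9.8°C/km): ΔT = -9.8 × 3.7 = -36.26°C → T = -11.56°C
Environment:
  100 → 3800 m (environment, 9.5°C/km): ΔT = -9.5 × 3.7 = -35.15°C → T = -10.45°C
T_parcel − T_env = -11.56 − (-10.45) = -1.11°C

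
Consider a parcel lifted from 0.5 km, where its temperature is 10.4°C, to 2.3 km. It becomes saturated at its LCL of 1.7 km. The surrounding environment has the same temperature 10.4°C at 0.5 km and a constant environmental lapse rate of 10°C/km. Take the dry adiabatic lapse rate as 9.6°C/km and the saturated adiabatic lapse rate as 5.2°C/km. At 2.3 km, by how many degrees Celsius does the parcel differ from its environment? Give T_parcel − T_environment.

Parcel:
  From 500 m to 1700 m (dry): cools by 9.6 × 1.2 = 11.52°C, giving -1.12°C.
  From 1700 m to 2300 m (saturated): cools by 5.2 × 0.6 = 3.12°C, giving -4.24°C.
Environment:
  From 500 m to 2300 m (environment): cools by 10 × 1.8 = 18°C, giving -7.6°C.
T_parcel − T_env = -4.24 − (-7.6) = +3.36°C

+3.36°C (parcel warmer than environment)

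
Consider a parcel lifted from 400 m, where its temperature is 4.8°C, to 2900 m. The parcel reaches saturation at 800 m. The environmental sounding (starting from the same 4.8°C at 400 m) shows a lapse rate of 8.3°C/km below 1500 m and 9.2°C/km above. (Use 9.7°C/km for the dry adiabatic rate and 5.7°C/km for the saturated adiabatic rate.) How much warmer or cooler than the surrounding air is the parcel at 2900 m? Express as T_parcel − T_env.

Parcel:
  400–800 m, dry: Δz = 0.4 km ⇒ ΔT = -3.88°C; T = 0.92°C
  800–2900 m, saturated: Δz = 2.1 km ⇒ ΔT = -11.97°C; T = -11.05°C
Environment:
  400–1500 m, environment, lower layer: Δz = 1.1 km ⇒ ΔT = -9.13°C; T = -4.33°C
  1500–2900 m, environment, upper layer: Δz = 1.4 km ⇒ ΔT = -12.88°C; T = -17.21°C
T_parcel − T_env = -11.05 − (-17.21) = +6.16°C

+6.16°C (parcel warmer than environment)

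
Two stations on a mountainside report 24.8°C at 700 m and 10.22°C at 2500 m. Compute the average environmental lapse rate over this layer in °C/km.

8.1°C/km

Γ = −ΔT/Δz = (24.8 − 10.22) / (2500 − 700) m
  = 14.58°C / 1.8 km = 8.1°C/km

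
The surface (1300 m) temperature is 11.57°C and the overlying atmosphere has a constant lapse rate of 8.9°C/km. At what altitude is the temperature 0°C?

Height above start = (11.57 − 0) / 8.9 = 1.3 km
Altitude = 1300 m + 1300 m = 2600 m

2600 m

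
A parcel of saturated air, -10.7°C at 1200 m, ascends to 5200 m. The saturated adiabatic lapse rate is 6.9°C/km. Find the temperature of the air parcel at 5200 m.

-38.3°C

1200–5200 m, saturated adiabatic: Δz = 4 km ⇒ ΔT = -27.6°C; T = -38.3°C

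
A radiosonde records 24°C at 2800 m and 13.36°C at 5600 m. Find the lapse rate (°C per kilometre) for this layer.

3.8°C/km

Γ = −ΔT/Δz = (24 − 13.36) / (5600 − 2800) m
  = 10.64°C / 2.8 km = 3.8°C/km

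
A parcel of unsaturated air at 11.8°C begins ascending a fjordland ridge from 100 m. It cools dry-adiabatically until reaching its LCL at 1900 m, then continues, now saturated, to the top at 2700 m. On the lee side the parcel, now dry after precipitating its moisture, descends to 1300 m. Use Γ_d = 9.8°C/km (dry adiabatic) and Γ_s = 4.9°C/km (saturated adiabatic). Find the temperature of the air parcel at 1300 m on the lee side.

3.96°C

100 → 1900 m (dry, 9.8°C/km): ΔT = -9.8 × 1.8 = -17.64°C → T = -5.84°C
1900 → 2700 m (saturated, 4.9°C/km): ΔT = -4.9 × 0.8 = -3.92°C → T = -9.76°C
2700 → 1300 m (dry descent, 9.8°C/km): ΔT = +9.8 × 1.4 = +13.72°C → T = 3.96°C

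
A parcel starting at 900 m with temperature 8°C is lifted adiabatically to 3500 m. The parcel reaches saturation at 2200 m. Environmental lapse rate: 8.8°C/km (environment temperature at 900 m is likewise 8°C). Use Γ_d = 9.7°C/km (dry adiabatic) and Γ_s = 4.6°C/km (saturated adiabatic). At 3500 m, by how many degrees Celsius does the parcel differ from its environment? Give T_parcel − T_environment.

+4.29°C (parcel warmer than environment)

Parcel:
  From 900 m to 2200 m (dry): cools by 9.7 × 1.3 = 12.61°C, giving -4.61°C.
  From 2200 m to 3500 m (saturated): cools by 4.6 × 1.3 = 5.98°C, giving -10.59°C.
Environment:
  From 900 m to 3500 m (environment): cools by 8.8 × 2.6 = 22.88°C, giving -14.88°C.
T_parcel − T_env = -10.59 − (-14.88) = +4.29°C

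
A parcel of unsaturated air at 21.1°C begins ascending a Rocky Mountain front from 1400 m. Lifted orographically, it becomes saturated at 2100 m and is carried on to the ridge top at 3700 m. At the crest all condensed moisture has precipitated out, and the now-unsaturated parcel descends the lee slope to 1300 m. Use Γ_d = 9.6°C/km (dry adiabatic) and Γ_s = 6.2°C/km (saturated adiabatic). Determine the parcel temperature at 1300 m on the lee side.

1400–2100 m, dry: Δz = 0.7 km ⇒ ΔT = -6.72°C; T = 14.38°C
2100–3700 m, saturated: Δz = 1.6 km ⇒ ΔT = -9.92°C; T = 4.46°C
3700–1300 m, dry descent: Δz = 2.4 km ⇒ ΔT = +23.04°C; T = 27.5°C

27.5°C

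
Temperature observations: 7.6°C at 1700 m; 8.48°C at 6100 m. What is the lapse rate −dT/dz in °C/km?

Γ = −ΔT/Δz = (7.6 − 8.48) / (6100 − 1700) m
  = -0.88°C / 4.4 km = -0.2°C/km

-0.2°C/km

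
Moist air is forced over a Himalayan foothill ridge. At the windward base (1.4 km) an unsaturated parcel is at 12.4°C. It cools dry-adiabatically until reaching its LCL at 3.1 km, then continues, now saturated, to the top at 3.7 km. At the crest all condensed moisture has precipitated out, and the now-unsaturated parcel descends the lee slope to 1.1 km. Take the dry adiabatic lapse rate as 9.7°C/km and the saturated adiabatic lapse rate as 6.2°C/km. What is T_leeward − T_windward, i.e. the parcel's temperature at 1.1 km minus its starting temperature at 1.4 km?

+5.01°C

From 1400 m to 3100 m (dry): cools by 9.7 × 1.7 = 16.49°C, giving -4.09°C.
From 3100 m to 3700 m (saturated): cools by 6.2 × 0.6 = 3.72°C, giving -7.81°C.
From 3700 m to 1100 m (dry descent): warms by 9.7 × 2.6 = 25.22°C, giving 17.41°C.
Net change vs windward start: 17.41 − 12.4 = +5.01°C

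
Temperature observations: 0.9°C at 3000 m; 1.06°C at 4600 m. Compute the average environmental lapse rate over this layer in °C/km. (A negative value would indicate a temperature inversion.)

Γ = −ΔT/Δz = (0.9 − 1.06) / (4600 − 3000) m
  = -0.16°C / 1.6 km = -0.1°C/km

-0.1°C/km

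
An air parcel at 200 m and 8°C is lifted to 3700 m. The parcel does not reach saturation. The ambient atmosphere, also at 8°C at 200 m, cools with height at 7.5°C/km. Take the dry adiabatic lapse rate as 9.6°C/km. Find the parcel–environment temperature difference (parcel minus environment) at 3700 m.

Parcel:
  From 200 m to 3700 m (dry): cools by 9.6 × 3.5 = 33.6°C, giving -25.6°C.
Environment:
  From 200 m to 3700 m (environment): cools by 7.5 × 3.5 = 26.25°C, giving -18.25°C.
T_parcel − T_env = -25.6 − (-18.25) = -7.35°C

-7.35°C (parcel cooler than environment)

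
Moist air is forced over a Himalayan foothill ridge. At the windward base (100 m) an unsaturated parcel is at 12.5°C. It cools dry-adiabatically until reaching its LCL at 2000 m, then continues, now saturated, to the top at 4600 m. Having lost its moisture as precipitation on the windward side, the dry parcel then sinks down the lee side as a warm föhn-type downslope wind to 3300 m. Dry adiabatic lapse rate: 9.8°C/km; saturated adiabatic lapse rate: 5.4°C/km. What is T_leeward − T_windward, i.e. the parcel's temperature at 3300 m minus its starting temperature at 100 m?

-19.92°C

Dry to 2000 m: -9.8 × 1.9 km = -18.62°C, so T = -6.12°C.
Saturated to 4600 m: -5.4 × 2.6 km = -14.04°C, so T = -20.16°C.
Dry descent to 3300 m: +9.8 × 1.3 km = +12.74°C, so T = -7.42°C.
Net change vs windward start: -7.42 − 12.5 = -19.92°C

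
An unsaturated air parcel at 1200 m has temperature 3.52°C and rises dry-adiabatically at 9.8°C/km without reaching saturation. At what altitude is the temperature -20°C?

Height above start = (3.52 − (-20)) / 9.8 = 2.4 km
Altitude = 1200 m + 2400 m = 3600 m

3600 m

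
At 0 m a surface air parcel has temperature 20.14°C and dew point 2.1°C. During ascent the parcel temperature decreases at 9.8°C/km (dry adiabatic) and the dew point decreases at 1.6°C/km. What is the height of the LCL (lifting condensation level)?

2200 m

T and T_d converge at 9.8 − 1.6 = 8.2°C per km
Height above start = (20.14 − 2.1) / 8.2 = 2.2 km
LCL altitude = 0 m + 2200 m = 2200 m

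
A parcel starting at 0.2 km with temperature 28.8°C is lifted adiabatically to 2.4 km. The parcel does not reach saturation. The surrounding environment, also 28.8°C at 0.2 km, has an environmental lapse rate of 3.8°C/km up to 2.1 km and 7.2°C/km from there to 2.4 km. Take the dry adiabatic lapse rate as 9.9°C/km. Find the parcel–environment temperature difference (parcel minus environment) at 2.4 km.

-12.4°C (parcel cooler than environment)

Parcel:
  200–2400 m, dry: Δz = 2.2 km ⇒ ΔT = -21.78°C; T = 7.02°C
Environment:
  200–2100 m, environment, lower layer: Δz = 1.9 km ⇒ ΔT = -7.22°C; T = 21.58°C
  2100–2400 m, environment, upper layer: Δz = 0.3 km ⇒ ΔT = -2.16°C; T = 19.42°C
T_parcel − T_env = 7.02 − 19.42 = -12.4°C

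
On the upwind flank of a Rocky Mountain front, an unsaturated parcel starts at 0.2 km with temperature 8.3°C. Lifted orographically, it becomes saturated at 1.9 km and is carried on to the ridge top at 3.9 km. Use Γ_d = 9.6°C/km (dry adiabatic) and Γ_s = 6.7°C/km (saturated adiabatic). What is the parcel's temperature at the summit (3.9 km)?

200–1900 m, dry: Δz = 1.7 km ⇒ ΔT = -16.32°C; T = -8.02°C
1900–3900 m, saturated: Δz = 2 km ⇒ ΔT = -13.4°C; T = -21.42°C

-21.42°C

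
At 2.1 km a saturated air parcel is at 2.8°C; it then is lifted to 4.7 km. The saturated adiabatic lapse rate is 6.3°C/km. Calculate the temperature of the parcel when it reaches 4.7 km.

-13.58°C

From 2100 m to 4700 m (saturated adiabatic): cools by 6.3 × 2.6 = 16.38°C, giving -13.58°C.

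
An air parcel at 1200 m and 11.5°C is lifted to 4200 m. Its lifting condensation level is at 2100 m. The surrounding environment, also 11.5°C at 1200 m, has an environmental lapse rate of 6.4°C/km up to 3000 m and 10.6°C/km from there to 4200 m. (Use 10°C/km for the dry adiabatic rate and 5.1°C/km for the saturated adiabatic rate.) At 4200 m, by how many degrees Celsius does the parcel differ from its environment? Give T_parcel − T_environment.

+4.53°C (parcel warmer than environment)

Parcel:
  Dry to 2100 m: -10 × 0.9 km = -9°C, so T = 2.5°C.
  Saturated to 4200 m: -5.1 × 2.1 km = -10.71°C, so T = -8.21°C.
Environment:
  Environment, lower layer to 3000 m: -6.4 × 1.8 km = -11.52°C, so T = -0.02°C.
  Environment, upper layer to 4200 m: -10.6 × 1.2 km = -12.72°C, so T = -12.74°C.
T_parcel − T_env = -8.21 − (-12.74) = +4.53°C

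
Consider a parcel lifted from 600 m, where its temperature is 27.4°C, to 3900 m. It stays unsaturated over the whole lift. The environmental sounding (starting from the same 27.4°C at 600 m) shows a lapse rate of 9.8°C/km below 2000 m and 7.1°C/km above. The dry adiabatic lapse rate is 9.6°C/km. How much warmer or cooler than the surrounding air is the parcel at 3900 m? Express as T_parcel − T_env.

Parcel:
  Dry to 3900 m: -9.6 × 3.3 km = -31.68°C, so T = -4.28°C.
Environment:
  Environment, lower layer to 2000 m: -9.8 × 1.4 km = -13.72°C, so T = 13.68°C.
  Environment, upper layer to 3900 m: -7.1 × 1.9 km = -13.49°C, so T = 0.19°C.
T_parcel − T_env = -4.28 − 0.19 = -4.47°C

-4.47°C (parcel cooler than environment)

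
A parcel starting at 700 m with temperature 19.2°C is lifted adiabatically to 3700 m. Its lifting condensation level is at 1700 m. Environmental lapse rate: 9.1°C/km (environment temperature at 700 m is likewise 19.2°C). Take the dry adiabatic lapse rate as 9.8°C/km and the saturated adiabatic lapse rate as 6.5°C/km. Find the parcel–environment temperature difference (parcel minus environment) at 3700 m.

Parcel:
  700 → 1700 m (dry, 9.8°C/km): ΔT = -9.8 × 1 = -9.8°C → T = 9.4°C
  1700 → 3700 m (saturated, 6.5°C/km): ΔT = -6.5 × 2 = -13°C → T = -3.6°C
Environment:
  700 → 3700 m (environment, 9.1°C/km): ΔT = -9.1 × 3 = -27.3°C → T = -8.1°C
T_parcel − T_env = -3.6 − (-8.1) = +4.5°C

+4.5°C (parcel warmer than environment)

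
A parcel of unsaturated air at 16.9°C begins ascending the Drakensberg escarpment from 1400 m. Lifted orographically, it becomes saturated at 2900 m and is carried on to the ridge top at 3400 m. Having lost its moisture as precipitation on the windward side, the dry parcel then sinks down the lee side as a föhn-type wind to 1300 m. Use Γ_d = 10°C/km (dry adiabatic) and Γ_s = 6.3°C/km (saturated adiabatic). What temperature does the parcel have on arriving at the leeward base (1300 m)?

19.75°C

1400 → 2900 m (dry, 10°C/km): ΔT = -10 × 1.5 = -15°C → T = 1.9°C
2900 → 3400 m (saturated, 6.3°C/km): ΔT = -6.3 × 0.5 = -3.15°C → T = -1.25°C
3400 → 1300 m (dry descent, 10°C/km): ΔT = +10 × 2.1 = +21°C → T = 19.75°C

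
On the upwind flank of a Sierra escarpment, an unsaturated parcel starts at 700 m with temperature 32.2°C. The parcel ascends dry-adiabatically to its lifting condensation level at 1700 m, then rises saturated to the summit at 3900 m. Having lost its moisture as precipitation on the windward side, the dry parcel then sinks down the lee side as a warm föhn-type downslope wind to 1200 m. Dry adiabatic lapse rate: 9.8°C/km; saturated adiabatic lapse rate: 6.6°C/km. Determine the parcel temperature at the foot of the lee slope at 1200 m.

34.34°C

700–1700 m, dry: Δz = 1 km ⇒ ΔT = -9.8°C; T = 22.4°C
1700–3900 m, saturated: Δz = 2.2 km ⇒ ΔT = -14.52°C; T = 7.88°C
3900–1200 m, dry descent: Δz = 2.7 km ⇒ ΔT = +26.46°C; T = 34.34°C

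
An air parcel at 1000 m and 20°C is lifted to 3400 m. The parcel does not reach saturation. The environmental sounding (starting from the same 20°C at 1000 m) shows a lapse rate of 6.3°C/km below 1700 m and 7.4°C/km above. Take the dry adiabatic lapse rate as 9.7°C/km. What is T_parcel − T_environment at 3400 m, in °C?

-6.29°C (parcel cooler than environment)

Parcel:
  1000 → 3400 m (dry, 9.7°C/km): ΔT = -9.7 × 2.4 = -23.28°C → T = -3.28°C
Environment:
  1000 → 1700 m (environment, lower layer, 6.3°C/km): ΔT = -6.3 × 0.7 = -4.41°C → T = 15.59°C
  1700 → 3400 m (environment, upper layer, 7.4°C/km): ΔT = -7.4 × 1.7 = -12.58°C → T = 3.01°C
T_parcel − T_env = -3.28 − 3.01 = -6.29°C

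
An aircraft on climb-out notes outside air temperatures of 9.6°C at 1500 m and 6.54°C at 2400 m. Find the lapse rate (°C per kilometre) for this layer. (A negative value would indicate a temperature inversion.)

3.4°C/km

Γ = −ΔT/Δz = (9.6 − 6.54) / (2400 − 1500) m
  = 3.06°C / 0.9 km = 3.4°C/km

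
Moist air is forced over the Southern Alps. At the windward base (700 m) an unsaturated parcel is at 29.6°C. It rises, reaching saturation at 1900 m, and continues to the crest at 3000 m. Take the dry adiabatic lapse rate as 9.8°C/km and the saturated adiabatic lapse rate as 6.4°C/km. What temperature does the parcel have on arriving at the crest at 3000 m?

10.8°C

700–1900 m, dry: Δz = 1.2 km ⇒ ΔT = -11.76°C; T = 17.84°C
1900–3000 m, saturated: Δz = 1.1 km ⇒ ΔT = -7.04°C; T = 10.8°C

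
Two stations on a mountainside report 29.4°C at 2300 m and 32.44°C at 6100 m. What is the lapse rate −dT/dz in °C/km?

Γ = −ΔT/Δz = (29.4 − 32.44) / (6100 − 2300) m
  = -3.04°C / 3.8 km = -0.8°C/km

-0.8°C/km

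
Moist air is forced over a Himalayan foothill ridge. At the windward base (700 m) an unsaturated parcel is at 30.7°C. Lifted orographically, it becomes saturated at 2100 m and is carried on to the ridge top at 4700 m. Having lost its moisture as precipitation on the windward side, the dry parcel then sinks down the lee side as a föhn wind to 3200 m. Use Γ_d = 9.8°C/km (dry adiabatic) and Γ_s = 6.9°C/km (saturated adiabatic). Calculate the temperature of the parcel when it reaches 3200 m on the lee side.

13.74°C

700–2100 m, dry: Δz = 1.4 km ⇒ ΔT = -13.72°C; T = 16.98°C
2100–4700 m, saturated: Δz = 2.6 km ⇒ ΔT = -17.94°C; T = -0.96°C
4700–3200 m, dry descent: Δz = 1.5 km ⇒ ΔT = +14.7°C; T = 13.74°C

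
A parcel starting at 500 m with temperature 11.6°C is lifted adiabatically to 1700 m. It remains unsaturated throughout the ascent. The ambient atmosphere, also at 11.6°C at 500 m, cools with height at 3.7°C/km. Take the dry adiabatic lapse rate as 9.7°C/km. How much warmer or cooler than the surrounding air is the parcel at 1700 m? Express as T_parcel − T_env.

-7.2°C (parcel cooler than environment)

Parcel:
  500 → 1700 m (dry, 9.7°C/km): ΔT = -9.7 × 1.2 = -11.64°C → T = -0.04°C
Environment:
  500 → 1700 m (environment, 3.7°C/km): ΔT = -3.7 × 1.2 = -4.44°C → T = 7.16°C
T_parcel − T_env = -0.04 − 7.16 = -7.2°C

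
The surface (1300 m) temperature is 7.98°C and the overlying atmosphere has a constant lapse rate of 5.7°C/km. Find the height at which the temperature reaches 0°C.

Height above start = (7.98 − 0) / 5.7 = 1.4 km
Altitude = 1300 m + 1400 m = 2700 m

2700 m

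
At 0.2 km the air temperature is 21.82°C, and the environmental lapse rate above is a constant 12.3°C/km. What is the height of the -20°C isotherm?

3.6 km

Height above start = (21.82 − (-20)) / 12.3 = 3.4 km
Altitude = 200 m + 3400 m = 3600 m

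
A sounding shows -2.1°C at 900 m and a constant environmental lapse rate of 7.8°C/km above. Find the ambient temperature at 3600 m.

-23.16°C

900 → 3600 m (environmental, 7.8°C/km): ΔT = -7.8 × 2.7 = -21.06°C → T = -23.16°C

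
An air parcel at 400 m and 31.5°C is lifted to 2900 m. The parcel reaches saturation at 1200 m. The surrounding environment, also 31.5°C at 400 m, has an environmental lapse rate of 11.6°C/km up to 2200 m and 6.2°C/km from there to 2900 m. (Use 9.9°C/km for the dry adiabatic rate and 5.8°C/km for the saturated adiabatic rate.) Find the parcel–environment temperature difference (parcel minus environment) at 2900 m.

Parcel:
  From 400 m to 1200 m (dry): cools by 9.9 × 0.8 = 7.92°C, giving 23.58°C.
  From 1200 m to 2900 m (saturated): cools by 5.8 × 1.7 = 9.86°C, giving 13.72°C.
Environment:
  From 400 m to 2200 m (environment, lower layer): cools by 11.6 × 1.8 = 20.88°C, giving 10.62°C.
  From 2200 m to 2900 m (environment, upper layer): cools by 6.2 × 0.7 = 4.34°C, giving 6.28°C.
T_parcel − T_env = 13.72 − 6.28 = +7.44°C

+7.44°C (parcel warmer than environment)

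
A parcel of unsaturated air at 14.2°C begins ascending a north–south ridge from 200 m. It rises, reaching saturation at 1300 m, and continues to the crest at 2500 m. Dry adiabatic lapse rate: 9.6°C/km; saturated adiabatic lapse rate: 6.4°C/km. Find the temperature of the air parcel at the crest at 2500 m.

200–1300 m, dry: Δz = 1.1 km ⇒ ΔT = -10.56°C; T = 3.64°C
1300–2500 m, saturated: Δz = 1.2 km ⇒ ΔT = -7.68°C; T = -4.04°C

-4.04°C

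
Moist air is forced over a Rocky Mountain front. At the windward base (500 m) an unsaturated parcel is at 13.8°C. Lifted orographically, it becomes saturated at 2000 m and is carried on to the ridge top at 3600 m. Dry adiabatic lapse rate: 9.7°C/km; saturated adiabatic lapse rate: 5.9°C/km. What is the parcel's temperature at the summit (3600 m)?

-10.19°C

From 500 m to 2000 m (dry): cools by 9.7 × 1.5 = 14.55°C, giving -0.75°C.
From 2000 m to 3600 m (saturated): cools by 5.9 × 1.6 = 9.44°C, giving -10.19°C.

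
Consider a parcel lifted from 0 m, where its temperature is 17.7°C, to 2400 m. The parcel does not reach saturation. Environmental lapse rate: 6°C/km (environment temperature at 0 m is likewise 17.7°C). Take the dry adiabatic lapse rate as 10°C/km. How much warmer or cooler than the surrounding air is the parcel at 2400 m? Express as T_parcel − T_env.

-9.6°C (parcel cooler than environment)

Parcel:
  0 → 2400 m (dry, 10°C/km): ΔT = -10 × 2.4 = -24°C → T = -6.3°C
Environment:
  0 → 2400 m (environment, 6°C/km): ΔT = -6 × 2.4 = -14.4°C → T = 3.3°C
T_parcel − T_env = -6.3 − 3.3 = -9.6°C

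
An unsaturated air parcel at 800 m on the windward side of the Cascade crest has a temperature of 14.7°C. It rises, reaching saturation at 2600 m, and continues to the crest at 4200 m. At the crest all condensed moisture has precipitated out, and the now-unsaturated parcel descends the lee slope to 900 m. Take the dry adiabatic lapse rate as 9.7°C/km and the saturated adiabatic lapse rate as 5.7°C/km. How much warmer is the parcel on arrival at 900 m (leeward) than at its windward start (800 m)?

+5.43°C

Dry to 2600 m: -9.7 × 1.8 km = -17.46°C, so T = -2.76°C.
Saturated to 4200 m: -5.7 × 1.6 km = -9.12°C, so T = -11.88°C.
Dry descent to 900 m: +9.7 × 3.3 km = +32.01°C, so T = 20.13°C.
Net change vs windward start: 20.13 − 14.7 = +5.43°C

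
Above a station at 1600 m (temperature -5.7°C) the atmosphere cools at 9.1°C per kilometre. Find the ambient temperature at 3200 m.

Environmental to 3200 m: -9.1 × 1.6 km = -14.56°C, so T = -20.26°C.

-20.26°C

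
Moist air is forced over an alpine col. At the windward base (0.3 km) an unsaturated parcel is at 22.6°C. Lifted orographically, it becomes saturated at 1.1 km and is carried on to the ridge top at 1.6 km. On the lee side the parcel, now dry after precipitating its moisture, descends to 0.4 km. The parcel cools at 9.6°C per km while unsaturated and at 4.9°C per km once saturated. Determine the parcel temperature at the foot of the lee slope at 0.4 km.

300 → 1100 m (dry, 9.6°C/km): ΔT = -9.6 × 0.8 = -7.68°C → T = 14.92°C
1100 → 1600 m (saturated, 4.9°C/km): ΔT = -4.9 × 0.5 = -2.45°C → T = 12.47°C
1600 → 400 m (dry descent, 9.6°C/km): ΔT = +9.6 × 1.2 = +11.52°C → T = 23.99°C

23.99°C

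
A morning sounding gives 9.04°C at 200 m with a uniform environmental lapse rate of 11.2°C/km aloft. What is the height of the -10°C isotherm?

1900 m

Height above start = (9.04 − (-10)) / 11.2 = 1.7 km
Altitude = 200 m + 1700 m = 1900 m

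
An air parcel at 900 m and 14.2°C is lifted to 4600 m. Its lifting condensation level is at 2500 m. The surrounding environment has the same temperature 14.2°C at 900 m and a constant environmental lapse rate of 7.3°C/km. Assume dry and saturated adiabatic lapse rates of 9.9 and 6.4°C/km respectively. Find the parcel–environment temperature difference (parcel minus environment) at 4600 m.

Parcel:
  900 → 2500 m (dry, 9.9°C/km): ΔT = -9.9 × 1.6 = -15.84°C → T = -1.64°C
  2500 → 4600 m (saturated, 6.4°C/km): ΔT = -6.4 × 2.1 = -13.44°C → T = -15.08°C
Environment:
  900 → 4600 m (environment, 7.3°C/km): ΔT = -7.3 × 3.7 = -27.01°C → T = -12.81°C
T_parcel − T_env = -15.08 − (-12.81) = -2.27°C

-2.27°C (parcel cooler than environment)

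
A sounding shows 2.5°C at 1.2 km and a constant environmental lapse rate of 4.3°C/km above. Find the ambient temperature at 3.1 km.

1200–3100 m, environmental: Δz = 1.9 km ⇒ ΔT = -8.17°C; T = -5.67°C

-5.67°C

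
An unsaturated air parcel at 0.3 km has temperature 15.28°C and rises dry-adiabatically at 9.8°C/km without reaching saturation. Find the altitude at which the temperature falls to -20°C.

3.9 km

Height above start = (15.28 − (-20)) / 9.8 = 3.6 km
Altitude = 300 m + 3600 m = 3900 m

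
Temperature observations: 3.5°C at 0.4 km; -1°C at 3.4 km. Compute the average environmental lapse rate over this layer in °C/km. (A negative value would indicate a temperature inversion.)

Γ = −ΔT/Δz = (3.5 − (-1)) / (3400 − 400) m
  = 4.5°C / 3 km = 1.5°C/km

1.5°C/km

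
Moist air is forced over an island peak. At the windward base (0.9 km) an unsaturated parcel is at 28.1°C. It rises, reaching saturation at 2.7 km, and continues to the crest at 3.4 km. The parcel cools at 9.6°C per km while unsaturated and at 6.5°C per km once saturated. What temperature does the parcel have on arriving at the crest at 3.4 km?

Dry to 2700 m: -9.6 × 1.8 km = -17.28°C, so T = 10.82°C.
Saturated to 3400 m: -6.5 × 0.7 km = -4.55°C, so T = 6.27°C.

6.27°C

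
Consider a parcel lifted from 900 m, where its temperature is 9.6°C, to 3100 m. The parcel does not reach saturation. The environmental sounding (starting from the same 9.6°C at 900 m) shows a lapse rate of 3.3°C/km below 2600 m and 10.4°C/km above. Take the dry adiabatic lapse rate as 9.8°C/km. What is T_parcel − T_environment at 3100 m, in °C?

Parcel:
  From 900 m to 3100 m (dry): cools by 9.8 × 2.2 = 21.56°C, giving -11.96°C.
Environment:
  From 900 m to 2600 m (environment, lower layer): cools by 3.3 × 1.7 = 5.61°C, giving 3.99°C.
  From 2600 m to 3100 m (environment, upper layer): cools by 10.4 × 0.5 = 5.2°C, giving -1.21°C.
T_parcel − T_env = -11.96 − (-1.21) = -10.75°C

-10.75°C (parcel cooler than environment)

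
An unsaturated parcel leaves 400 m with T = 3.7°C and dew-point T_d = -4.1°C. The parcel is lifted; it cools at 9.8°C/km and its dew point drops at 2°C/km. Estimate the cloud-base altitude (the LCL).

1400 m

T and T_d converge at 9.8 − 2 = 7.8°C per km
Height above start = (3.7 − (-4.1)) / 7.8 = 1 km
LCL altitude = 400 m + 1000 m = 1400 m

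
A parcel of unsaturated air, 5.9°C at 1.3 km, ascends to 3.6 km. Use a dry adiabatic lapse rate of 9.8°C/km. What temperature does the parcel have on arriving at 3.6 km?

-16.64°C

1300–3600 m, dry adiabatic: Δz = 2.3 km ⇒ ΔT = -22.54°C; T = -16.64°C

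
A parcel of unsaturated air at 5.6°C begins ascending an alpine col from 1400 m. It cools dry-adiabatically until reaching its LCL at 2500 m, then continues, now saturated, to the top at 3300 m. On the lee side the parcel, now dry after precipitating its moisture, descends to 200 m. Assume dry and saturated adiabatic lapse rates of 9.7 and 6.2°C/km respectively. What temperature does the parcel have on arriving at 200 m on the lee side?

1400–2500 m, dry: Δz = 1.1 km ⇒ ΔT = -10.67°C; T = -5.07°C
2500–3300 m, saturated: Δz = 0.8 km ⇒ ΔT = -4.96°C; T = -10.03°C
3300–200 m, dry descent: Δz = 3.1 km ⇒ ΔT = +30.07°C; T = 20.04°C

20.04°C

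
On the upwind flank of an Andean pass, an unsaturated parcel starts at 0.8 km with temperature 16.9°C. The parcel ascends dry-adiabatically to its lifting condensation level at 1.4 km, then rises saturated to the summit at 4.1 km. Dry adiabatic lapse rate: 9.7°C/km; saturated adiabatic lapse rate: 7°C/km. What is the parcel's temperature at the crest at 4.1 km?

-7.82°C

800–1400 m, dry: Δz = 0.6 km ⇒ ΔT = -5.82°C; T = 11.08°C
1400–4100 m, saturated: Δz = 2.7 km ⇒ ΔT = -18.9°C; T = -7.82°C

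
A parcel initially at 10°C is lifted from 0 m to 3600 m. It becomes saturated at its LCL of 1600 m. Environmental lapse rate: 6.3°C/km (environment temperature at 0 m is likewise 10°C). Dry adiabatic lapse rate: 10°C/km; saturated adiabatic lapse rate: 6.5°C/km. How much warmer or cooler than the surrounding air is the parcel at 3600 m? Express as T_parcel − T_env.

Parcel:
  Dry to 1600 m: -10 × 1.6 km = -16°C, so T = -6°C.
  Saturated to 3600 m: -6.5 × 2 km = -13°C, so T = -19°C.
Environment:
  Environment to 3600 m: -6.3 × 3.6 km = -22.68°C, so T = -12.68°C.
T_parcel − T_env = -19 − (-12.68) = -6.32°C

-6.32°C (parcel cooler than environment)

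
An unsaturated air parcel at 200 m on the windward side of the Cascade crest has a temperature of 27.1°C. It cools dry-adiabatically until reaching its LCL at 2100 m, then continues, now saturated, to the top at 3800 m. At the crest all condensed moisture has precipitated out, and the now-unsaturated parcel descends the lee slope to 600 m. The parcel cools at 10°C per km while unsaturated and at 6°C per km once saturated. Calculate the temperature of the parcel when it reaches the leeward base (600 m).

Dry to 2100 m: -10 × 1.9 km = -19°C, so T = 8.1°C.
Saturated to 3800 m: -6 × 1.7 km = -10.2°C, so T = -2.1°C.
Dry descent to 600 m: +10 × 3.2 km = +32°C, so T = 29.9°C.

29.9°C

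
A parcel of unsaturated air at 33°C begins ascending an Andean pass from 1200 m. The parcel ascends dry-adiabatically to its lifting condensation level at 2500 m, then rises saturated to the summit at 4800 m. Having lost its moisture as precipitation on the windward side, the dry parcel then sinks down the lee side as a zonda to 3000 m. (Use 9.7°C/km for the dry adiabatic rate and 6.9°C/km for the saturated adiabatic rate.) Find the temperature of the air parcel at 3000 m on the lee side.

21.98°C

1200 → 2500 m (dry, 9.7°C/km): ΔT = -9.7 × 1.3 = -12.61°C → T = 20.39°C
2500 → 4800 m (saturated, 6.9°C/km): ΔT = -6.9 × 2.3 = -15.87°C → T = 4.52°C
4800 → 3000 m (dry descent, 9.7°C/km): ΔT = +9.7 × 1.8 = +17.46°C → T = 21.98°C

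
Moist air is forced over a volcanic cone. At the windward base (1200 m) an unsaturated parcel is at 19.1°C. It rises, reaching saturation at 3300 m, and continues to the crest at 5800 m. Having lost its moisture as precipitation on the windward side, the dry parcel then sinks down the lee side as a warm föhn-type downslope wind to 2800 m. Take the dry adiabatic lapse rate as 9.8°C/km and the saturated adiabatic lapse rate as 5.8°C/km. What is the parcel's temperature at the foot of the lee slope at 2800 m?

13.42°C

1200 → 3300 m (dry, 9.8°C/km): ΔT = -9.8 × 2.1 = -20.58°C → T = -1.48°C
3300 → 5800 m (saturated, 5.8°C/km): ΔT = -5.8 × 2.5 = -14.5°C → T = -15.98°C
5800 → 2800 m (dry descent, 9.8°C/km): ΔT = +9.8 × 3 = +29.4°C → T = 13.42°C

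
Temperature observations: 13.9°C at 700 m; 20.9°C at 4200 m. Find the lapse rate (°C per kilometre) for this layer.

Γ = −ΔT/Δz = (13.9 − 20.9) / (4200 − 700) m
  = -7°C / 3.5 km = -2°C/km

-2°C/km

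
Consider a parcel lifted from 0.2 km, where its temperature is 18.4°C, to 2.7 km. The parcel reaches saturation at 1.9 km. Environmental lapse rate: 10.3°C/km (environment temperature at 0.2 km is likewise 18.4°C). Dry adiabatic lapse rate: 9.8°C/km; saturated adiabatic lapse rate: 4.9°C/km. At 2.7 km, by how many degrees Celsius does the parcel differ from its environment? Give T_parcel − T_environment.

Parcel:
  200–1900 m, dry: Δz = 1.7 km ⇒ ΔT = -16.66°C; T = 1.74°C
  1900–2700 m, saturated: Δz = 0.8 km ⇒ ΔT = -3.92°C; T = -2.18°C
Environment:
  200–2700 m, environment: Δz = 2.5 km ⇒ ΔT = -25.75°C; T = -7.35°C
T_parcel − T_env = -2.18 − (-7.35) = +5.17°C

+5.17°C (parcel warmer than environment)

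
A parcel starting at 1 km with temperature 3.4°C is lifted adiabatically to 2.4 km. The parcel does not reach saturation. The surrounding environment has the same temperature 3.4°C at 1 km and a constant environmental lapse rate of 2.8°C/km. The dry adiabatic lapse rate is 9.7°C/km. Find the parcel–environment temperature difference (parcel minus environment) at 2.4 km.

-9.66°C (parcel cooler than environment)

Parcel:
  Dry to 2400 m: -9.7 × 1.4 km = -13.58°C, so T = -10.18°C.
Environment:
  Environment to 2400 m: -2.8 × 1.4 km = -3.92°C, so T = -0.52°C.
T_parcel − T_env = -10.18 − (-0.52) = -9.66°C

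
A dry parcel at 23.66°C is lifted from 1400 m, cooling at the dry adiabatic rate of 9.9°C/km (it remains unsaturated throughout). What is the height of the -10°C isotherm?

Height above start = (23.66 − (-10)) / 9.9 = 3.4 km
Altitude = 1400 m + 3400 m = 4800 m

4800 m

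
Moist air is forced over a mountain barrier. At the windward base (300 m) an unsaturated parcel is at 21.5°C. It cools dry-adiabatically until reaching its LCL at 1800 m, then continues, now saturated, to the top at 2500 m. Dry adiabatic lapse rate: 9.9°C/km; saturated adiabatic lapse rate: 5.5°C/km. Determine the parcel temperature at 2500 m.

Dry to 1800 m: -9.9 × 1.5 km = -14.85°C, so T = 6.65°C.
Saturated to 2500 m: -5.5 × 0.7 km = -3.85°C, so T = 2.8°C.

2.8°C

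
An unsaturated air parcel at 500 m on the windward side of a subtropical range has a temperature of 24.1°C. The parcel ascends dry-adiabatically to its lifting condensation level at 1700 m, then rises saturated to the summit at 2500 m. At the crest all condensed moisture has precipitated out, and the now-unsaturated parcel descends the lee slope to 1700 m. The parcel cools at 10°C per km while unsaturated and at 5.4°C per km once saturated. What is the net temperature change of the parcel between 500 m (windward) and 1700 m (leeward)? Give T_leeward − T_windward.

-8.32°C

500 → 1700 m (dry, 10°C/km): ΔT = -10 × 1.2 = -12°C → T = 12.1°C
1700 → 2500 m (saturated, 5.4°C/km): ΔT = -5.4 × 0.8 = -4.32°C → T = 7.78°C
2500 → 1700 m (dry descent, 10°C/km): ΔT = +10 × 0.8 = +8°C → T = 15.78°C
Net change vs windward start: 15.78 − 24.1 = -8.32°C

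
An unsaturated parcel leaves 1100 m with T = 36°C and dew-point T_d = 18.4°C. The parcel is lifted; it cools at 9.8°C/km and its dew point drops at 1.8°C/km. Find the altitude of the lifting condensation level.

T and T_d converge at 9.8 − 1.8 = 8°C per km
Height above start = (36 − 18.4) / 8 = 2.2 km
LCL altitude = 1100 m + 2200 m = 3300 m

3300 m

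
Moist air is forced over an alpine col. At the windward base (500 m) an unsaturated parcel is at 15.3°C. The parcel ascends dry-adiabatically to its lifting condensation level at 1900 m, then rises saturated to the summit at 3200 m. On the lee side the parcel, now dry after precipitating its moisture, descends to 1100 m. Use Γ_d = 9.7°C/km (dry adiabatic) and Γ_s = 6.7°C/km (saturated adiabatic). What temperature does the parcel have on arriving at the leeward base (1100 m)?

500–1900 m, dry: Δz = 1.4 km ⇒ ΔT = -13.58°C; T = 1.72°C
1900–3200 m, saturated: Δz = 1.3 km ⇒ ΔT = -8.71°C; T = -6.99°C
3200–1100 m, dry descent: Δz = 2.1 km ⇒ ΔT = +20.37°C; T = 13.38°C

13.38°C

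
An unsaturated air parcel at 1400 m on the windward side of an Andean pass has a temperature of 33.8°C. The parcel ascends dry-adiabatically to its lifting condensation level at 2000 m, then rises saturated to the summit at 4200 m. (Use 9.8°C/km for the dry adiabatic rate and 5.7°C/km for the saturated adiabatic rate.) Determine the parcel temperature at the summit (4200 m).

15.38°C

1400 → 2000 m (dry, 9.8°C/km): ΔT = -9.8 × 0.6 = -5.88°C → T = 27.92°C
2000 → 4200 m (saturated, 5.7°C/km): ΔT = -5.7 × 2.2 = -12.54°C → T = 15.38°C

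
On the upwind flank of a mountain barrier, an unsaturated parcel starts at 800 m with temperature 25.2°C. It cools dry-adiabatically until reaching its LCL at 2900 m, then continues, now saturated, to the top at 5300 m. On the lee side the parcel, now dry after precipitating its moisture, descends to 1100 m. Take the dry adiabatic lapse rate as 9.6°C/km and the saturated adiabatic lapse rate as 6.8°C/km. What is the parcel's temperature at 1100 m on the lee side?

From 800 m to 2900 m (dry): cools by 9.6 × 2.1 = 20.16°C, giving 5.04°C.
From 2900 m to 5300 m (saturated): cools by 6.8 × 2.4 = 16.32°C, giving -11.28°C.
From 5300 m to 1100 m (dry descent): warms by 9.6 × 4.2 = 40.32°C, giving 29.04°C.

29.04°C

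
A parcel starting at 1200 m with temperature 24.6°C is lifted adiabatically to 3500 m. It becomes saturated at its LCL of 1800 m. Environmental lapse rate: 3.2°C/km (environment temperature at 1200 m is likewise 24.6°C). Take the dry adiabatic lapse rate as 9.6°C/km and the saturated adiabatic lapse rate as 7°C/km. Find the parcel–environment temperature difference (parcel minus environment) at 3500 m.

Parcel:
  1200–1800 m, dry: Δz = 0.6 km ⇒ ΔT = -5.76°C; T = 18.84°C
  1800–3500 m, saturated: Δz = 1.7 km ⇒ ΔT = -11.9°C; T = 6.94°C
Environment:
  1200–3500 m, environment: Δz = 2.3 km ⇒ ΔT = -7.36°C; T = 17.24°C
T_parcel − T_env = 6.94 − 17.24 = -10.3°C

-10.3°C (parcel cooler than environment)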